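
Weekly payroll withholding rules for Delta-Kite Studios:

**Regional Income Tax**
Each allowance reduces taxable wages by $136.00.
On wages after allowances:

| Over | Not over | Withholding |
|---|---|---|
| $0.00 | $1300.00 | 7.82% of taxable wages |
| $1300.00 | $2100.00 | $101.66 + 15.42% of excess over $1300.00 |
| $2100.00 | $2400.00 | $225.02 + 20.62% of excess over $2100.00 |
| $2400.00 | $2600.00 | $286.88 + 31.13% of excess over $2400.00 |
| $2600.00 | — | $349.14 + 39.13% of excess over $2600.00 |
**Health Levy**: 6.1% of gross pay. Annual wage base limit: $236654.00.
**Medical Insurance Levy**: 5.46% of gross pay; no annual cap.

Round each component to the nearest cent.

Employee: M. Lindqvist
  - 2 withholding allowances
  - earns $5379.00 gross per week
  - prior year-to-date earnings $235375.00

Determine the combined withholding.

$1701.84

Regional Income Tax: taxable = $5379.00 − 2×$136.00 = $5107.00
  $349.14 + 39.13% × ($5107.00 − $2600.00) = $349.14 + 39.13% × $2507.00 = $1330.13
Health Levy: cap $236654.00 − YTD $235375.00 = $1279.00 subject; 6.1% × $1279.00 = $78.02
Medical Insurance Levy: 5.46% × $5379.00 = $293.69
Total: $1330.13 + $78.02 + $293.69 = $1701.84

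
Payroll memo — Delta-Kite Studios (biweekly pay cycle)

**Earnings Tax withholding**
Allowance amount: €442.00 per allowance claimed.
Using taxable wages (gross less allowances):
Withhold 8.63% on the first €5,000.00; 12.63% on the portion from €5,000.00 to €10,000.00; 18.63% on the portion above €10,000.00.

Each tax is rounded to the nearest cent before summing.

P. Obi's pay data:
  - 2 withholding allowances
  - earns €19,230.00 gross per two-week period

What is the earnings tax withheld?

€2,617.86

Earnings Tax: taxable = €19,230.00 − 2×€442.00 = €18,346.00
  €1,063.00 + 18.63% × (€18,346.00 − €10,000.00) = €1,063.00 + 18.63% × €8,346.00 = €2,617.86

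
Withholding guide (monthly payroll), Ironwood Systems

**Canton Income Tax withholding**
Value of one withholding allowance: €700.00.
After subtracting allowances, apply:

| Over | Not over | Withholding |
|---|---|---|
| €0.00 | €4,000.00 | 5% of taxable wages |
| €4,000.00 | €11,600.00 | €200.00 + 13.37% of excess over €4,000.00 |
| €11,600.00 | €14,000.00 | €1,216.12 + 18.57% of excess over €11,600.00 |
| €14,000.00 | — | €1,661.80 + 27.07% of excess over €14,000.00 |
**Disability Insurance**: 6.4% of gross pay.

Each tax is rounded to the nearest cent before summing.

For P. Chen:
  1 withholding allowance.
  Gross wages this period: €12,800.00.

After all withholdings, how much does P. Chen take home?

€10,671.83

Canton Income Tax: taxable = €12,800.00 − 1×€700.00 = €12,100.00
  €1,216.12 + 18.57% × (€12,100.00 − €11,600.00) = €1,216.12 + 18.57% × €500.00 = €1,308.97
Disability Insurance: 6.4% × €12,800.00 = €819.20
Total withheld: €1,308.97 + €819.20 = €2,128.17
Net pay: €12,800.00 − €2,128.17 = €10,671.83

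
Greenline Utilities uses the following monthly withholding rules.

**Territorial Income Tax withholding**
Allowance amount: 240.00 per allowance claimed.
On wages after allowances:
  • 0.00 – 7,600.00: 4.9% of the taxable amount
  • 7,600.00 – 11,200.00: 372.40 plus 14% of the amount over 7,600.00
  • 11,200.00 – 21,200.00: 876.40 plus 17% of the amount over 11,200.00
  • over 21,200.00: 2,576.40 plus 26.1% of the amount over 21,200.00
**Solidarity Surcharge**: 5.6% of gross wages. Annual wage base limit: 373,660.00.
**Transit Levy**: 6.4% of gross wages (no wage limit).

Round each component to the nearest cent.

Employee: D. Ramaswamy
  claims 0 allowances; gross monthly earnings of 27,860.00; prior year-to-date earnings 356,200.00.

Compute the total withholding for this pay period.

7,075.46

Territorial Income Tax: taxable = 27,860.00
  2,576.40 + 26.1% × (27,860.00 − 21,200.00) = 2,576.40 + 26.1% × 6,660.00 = 4,314.66
Solidarity Surcharge: cap 373,660.00 − YTD 356,200.00 = 17,460.00 subject; 5.6% × 17,460.00 = 977.76
Transit Levy: 6.4% × 27,860.00 = 1,783.04
Total: 4,314.66 + 977.76 + 1,783.04 = 7,075.46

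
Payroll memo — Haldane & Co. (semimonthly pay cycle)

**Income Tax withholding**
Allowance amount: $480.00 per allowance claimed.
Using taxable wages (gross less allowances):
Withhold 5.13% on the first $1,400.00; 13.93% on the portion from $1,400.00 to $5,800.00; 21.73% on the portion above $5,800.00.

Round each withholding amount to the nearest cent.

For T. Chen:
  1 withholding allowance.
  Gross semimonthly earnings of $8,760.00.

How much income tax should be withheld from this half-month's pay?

Income Tax: taxable = $8,760.00 − 1×$480.00 = $8,280.00
  $684.74 + 21.73% × ($8,280.00 − $5,800.00) = $684.74 + 21.73% × $2,480.00 = $1,223.64

$1,223.64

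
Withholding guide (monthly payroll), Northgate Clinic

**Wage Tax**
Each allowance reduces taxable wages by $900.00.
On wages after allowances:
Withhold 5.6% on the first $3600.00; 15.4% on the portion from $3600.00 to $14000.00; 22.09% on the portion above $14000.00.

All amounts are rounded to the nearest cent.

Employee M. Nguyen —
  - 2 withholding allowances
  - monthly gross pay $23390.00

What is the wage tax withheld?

$3479.83

Wage Tax: taxable = $23390.00 − 2×$900.00 = $21590.00
  $1803.20 + 22.09% × ($21590.00 − $14000.00) = $1803.20 + 22.09% × $7590.00 = $3479.83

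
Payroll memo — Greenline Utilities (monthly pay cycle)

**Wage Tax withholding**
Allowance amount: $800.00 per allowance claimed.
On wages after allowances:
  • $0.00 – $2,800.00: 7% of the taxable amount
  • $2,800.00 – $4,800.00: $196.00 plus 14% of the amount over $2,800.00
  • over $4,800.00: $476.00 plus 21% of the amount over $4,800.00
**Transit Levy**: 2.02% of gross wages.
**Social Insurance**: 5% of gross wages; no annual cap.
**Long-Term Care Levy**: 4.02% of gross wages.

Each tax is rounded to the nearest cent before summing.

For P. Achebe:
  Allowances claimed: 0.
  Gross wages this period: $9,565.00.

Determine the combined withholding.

Wage Tax: taxable = $9,565.00
  $476.00 + 21% × ($9,565.00 − $4,800.00) = $476.00 + 21% × $4,765.00 = $1,476.65
Transit Levy: 2.02% × $9,565.00 = $193.21
Social Insurance: 5% × $9,565.00 = $478.25
Long-Term Care Levy: 4.02% × $9,565.00 = $384.51
Total: $1,476.65 + $193.21 + $478.25 + $384.51 = $2,532.62

$2,532.62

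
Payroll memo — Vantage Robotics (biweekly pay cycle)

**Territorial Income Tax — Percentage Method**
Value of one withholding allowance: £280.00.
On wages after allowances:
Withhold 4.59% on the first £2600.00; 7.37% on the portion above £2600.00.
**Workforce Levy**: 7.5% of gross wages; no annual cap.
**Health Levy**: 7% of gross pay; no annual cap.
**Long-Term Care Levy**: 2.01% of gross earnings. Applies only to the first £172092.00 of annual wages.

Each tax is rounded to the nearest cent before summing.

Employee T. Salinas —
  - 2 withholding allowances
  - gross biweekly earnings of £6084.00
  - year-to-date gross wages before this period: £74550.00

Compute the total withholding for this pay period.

£1339.31

Territorial Income Tax: taxable = £6084.00 − 2×£280.00 = £5524.00
  £119.34 + 7.37% × (£5524.00 − £2600.00) = £119.34 + 7.37% × £2924.00 = £334.84
Workforce Levy: 7.5% × £6084.00 = £456.30
Health Levy: 7% × £6084.00 = £425.88
Long-Term Care Levy: 2.01% × £6084.00 = £122.29
Total: £334.84 + £456.30 + £425.88 + £122.29 = £1339.31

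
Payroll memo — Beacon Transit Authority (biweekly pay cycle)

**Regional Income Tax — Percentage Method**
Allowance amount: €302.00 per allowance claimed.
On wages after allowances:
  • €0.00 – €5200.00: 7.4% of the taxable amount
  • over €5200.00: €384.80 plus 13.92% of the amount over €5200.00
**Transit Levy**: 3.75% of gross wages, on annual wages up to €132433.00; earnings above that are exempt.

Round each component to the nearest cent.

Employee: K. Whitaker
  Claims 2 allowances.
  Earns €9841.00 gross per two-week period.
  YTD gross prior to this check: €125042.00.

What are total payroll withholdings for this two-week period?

€1223.91

Regional Income Tax: taxable = €9841.00 − 2×€302.00 = €9237.00
  €384.80 + 13.92% × (€9237.00 − €5200.00) = €384.80 + 13.92% × €4037.00 = €946.75
Transit Levy: cap €132433.00 − YTD €125042.00 = €7391.00 subject; 3.75% × €7391.00 = €277.16
Total: €946.75 + €277.16 = €1223.91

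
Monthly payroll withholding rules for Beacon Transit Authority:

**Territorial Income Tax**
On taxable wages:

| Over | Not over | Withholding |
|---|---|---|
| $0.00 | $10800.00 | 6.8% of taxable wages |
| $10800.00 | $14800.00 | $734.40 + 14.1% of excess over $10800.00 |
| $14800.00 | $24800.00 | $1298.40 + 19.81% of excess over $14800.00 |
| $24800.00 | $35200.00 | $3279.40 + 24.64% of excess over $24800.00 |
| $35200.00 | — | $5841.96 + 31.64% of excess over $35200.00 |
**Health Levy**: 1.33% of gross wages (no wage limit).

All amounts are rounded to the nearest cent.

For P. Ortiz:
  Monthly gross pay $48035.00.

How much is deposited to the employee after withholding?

$37493.18

Territorial Income Tax: taxable = $48035.00
  $5841.96 + 31.64% × ($48035.00 − $35200.00) = $5841.96 + 31.64% × $12835.00 = $9902.95
Health Levy: 1.33% × $48035.00 = $638.87
Total withheld: $9902.95 + $638.87 = $10541.82
Net pay: $48035.00 − $10541.82 = $37493.18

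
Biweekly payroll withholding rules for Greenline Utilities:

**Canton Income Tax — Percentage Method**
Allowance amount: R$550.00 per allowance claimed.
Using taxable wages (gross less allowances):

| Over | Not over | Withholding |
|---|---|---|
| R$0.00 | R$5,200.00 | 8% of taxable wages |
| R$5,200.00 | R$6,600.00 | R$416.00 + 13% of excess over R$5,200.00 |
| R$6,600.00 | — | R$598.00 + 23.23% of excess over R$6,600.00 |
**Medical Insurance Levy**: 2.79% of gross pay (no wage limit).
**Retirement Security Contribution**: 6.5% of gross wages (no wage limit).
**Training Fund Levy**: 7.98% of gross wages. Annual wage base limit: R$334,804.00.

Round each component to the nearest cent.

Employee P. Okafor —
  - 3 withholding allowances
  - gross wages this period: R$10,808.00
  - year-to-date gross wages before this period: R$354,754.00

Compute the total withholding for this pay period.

Canton Income Tax: taxable = R$10,808.00 − 3×R$550.00 = R$9,158.00
  R$598.00 + 23.23% × (R$9,158.00 − R$6,600.00) = R$598.00 + 23.23% × R$2,558.00 = R$1,192.22
Medical Insurance Levy: 2.79% × R$10,808.00 = R$301.54
Retirement Security Contribution: 6.5% × R$10,808.00 = R$702.52
Training Fund Levy: YTD R$354,754.00 ≥ cap R$334,804.00 → R$0.00
Total: R$1,192.22 + R$301.54 + R$702.52 + R$0.00 = R$2,196.28

R$2,196.28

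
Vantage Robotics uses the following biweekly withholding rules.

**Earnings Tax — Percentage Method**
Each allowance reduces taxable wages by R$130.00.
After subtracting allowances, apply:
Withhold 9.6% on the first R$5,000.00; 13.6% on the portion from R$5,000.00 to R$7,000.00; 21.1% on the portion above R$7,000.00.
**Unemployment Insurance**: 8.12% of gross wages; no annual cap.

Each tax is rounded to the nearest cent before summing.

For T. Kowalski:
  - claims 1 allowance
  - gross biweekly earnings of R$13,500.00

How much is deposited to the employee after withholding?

R$10,307.73

Earnings Tax: taxable = R$13,500.00 − 1×R$130.00 = R$13,370.00
  R$752.00 + 21.1% × (R$13,370.00 − R$7,000.00) = R$752.00 + 21.1% × R$6,370.00 = R$2,096.07
Unemployment Insurance: 8.12% × R$13,500.00 = R$1,096.20
Total withheld: R$2,096.07 + R$1,096.20 = R$3,192.27
Net pay: R$13,500.00 − R$3,192.27 = R$10,307.73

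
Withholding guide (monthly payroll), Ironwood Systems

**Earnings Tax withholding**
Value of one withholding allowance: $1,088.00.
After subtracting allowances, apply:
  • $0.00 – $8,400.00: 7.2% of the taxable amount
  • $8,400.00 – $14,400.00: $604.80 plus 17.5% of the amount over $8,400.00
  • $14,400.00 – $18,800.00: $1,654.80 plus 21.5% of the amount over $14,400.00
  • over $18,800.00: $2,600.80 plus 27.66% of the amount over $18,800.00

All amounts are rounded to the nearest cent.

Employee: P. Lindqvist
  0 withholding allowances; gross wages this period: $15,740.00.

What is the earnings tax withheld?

$1,942.90

Earnings Tax: taxable = $15,740.00
  $1,654.80 + 21.5% × ($15,740.00 − $14,400.00) = $1,654.80 + 21.5% × $1,340.00 = $1,942.90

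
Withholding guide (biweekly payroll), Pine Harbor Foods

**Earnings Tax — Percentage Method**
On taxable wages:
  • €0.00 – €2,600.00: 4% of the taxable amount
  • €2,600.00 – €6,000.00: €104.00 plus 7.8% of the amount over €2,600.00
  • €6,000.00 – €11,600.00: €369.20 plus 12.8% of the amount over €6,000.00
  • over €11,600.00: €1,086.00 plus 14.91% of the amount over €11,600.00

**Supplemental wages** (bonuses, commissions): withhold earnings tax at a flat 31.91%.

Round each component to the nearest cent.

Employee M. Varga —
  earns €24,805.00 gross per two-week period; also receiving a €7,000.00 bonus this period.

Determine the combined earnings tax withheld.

€5,288.57

Earnings Tax: taxable = €24,805.00
  €1,086.00 + 14.91% × (€24,805.00 − €11,600.00) = €1,086.00 + 14.91% × €13,205.00 = €3,054.87
Supplemental (31.91% flat on bonus): 31.91% × €7,000.00 = €2,233.70
Total earnings tax: €3,054.87 + €2,233.70 = €5,288.57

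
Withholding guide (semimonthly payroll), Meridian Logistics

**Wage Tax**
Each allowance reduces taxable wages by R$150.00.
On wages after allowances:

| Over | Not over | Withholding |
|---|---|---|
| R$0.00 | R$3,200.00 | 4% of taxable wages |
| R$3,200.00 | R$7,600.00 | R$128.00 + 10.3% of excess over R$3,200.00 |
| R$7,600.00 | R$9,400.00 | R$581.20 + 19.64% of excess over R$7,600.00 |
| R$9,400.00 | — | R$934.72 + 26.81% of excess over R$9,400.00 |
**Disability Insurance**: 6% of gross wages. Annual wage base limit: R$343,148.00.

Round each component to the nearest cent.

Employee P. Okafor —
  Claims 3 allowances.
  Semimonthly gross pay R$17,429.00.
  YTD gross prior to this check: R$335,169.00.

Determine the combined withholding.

R$3,445.39

Wage Tax: taxable = R$17,429.00 − 3×R$150.00 = R$16,979.00
  R$934.72 + 26.81% × (R$16,979.00 − R$9,400.00) = R$934.72 + 26.81% × R$7,579.00 = R$2,966.65
Disability Insurance: cap R$343,148.00 − YTD R$335,169.00 = R$7,979.00 subject; 6% × R$7,979.00 = R$478.74
Total: R$2,966.65 + R$478.74 = R$3,445.39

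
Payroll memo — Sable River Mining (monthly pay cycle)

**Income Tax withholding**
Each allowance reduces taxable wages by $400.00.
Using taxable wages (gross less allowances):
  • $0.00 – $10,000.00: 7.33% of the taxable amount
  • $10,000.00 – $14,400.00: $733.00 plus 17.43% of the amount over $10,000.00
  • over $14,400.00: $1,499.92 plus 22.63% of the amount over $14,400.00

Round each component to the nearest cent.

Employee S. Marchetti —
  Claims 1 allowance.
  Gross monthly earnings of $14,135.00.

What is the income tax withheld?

$1,384.01

Income Tax: taxable = $14,135.00 − 1×$400.00 = $13,735.00
  $733.00 + 17.43% × ($13,735.00 − $10,000.00) = $733.00 + 17.43% × $3,735.00 = $1,384.01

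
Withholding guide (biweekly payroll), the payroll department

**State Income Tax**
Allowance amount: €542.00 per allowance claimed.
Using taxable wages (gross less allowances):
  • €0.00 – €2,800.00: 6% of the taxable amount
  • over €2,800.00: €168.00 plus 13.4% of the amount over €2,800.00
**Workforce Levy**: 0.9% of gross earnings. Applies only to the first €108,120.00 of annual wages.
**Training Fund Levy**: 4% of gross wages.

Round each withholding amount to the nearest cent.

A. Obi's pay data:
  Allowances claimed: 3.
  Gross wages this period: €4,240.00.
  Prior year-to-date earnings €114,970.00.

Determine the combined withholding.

€326.44

State Income Tax: taxable = €4,240.00 − 3×€542.00 = €2,614.00
  6% × €2,614.00 = €156.84
Workforce Levy: YTD €114,970.00 ≥ cap €108,120.00 → €0.00
Training Fund Levy: 4% × €4,240.00 = €169.60
Total: €156.84 + €0.00 + €169.60 = €326.44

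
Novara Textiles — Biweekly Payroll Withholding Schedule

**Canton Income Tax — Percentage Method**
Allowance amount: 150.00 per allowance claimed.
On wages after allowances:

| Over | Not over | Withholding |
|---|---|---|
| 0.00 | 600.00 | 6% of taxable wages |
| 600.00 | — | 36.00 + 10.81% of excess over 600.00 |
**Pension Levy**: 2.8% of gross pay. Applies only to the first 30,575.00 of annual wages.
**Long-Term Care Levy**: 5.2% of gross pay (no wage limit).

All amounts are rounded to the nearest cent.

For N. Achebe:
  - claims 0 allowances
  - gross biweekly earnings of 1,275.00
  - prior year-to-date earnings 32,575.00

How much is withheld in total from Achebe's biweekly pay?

Canton Income Tax: taxable = 1,275.00
  36.00 + 10.81% × (1,275.00 − 600.00) = 36.00 + 10.81% × 675.00 = 108.97
Pension Levy: YTD 32,575.00 ≥ cap 30,575.00 → 0.00
Long-Term Care Levy: 5.2% × 1,275.00 = 66.30
Total: 108.97 + 0.00 + 66.30 = 175.27

175.27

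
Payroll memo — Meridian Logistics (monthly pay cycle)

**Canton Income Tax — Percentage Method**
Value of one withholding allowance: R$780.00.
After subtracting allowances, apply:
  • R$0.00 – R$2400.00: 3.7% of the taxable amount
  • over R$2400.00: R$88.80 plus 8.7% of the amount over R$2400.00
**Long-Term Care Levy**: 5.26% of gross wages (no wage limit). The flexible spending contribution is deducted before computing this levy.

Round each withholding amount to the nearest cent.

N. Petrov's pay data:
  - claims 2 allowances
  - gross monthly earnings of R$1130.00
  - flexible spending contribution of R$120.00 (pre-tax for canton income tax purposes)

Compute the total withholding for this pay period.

Canton Income Tax: taxable = R$1130.00 − R$120.00 − 2×R$780.00 = R$-550.00
  Taxable ≤ 0 → R$0.00
Long-Term Care Levy: 5.26% × R$1010.00 = R$53.13
Total: R$0.00 + R$53.13 = R$53.13

R$53.13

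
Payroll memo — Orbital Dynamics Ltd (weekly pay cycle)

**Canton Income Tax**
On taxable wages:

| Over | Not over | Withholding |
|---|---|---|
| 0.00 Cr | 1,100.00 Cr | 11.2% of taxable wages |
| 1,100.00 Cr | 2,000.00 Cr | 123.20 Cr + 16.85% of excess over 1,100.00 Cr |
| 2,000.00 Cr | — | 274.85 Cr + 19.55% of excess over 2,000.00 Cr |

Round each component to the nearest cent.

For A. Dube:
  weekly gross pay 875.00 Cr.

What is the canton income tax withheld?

98.00 Cr

Canton Income Tax: taxable = 875.00 Cr
  11.2% × 875.00 Cr = 98.00 Cr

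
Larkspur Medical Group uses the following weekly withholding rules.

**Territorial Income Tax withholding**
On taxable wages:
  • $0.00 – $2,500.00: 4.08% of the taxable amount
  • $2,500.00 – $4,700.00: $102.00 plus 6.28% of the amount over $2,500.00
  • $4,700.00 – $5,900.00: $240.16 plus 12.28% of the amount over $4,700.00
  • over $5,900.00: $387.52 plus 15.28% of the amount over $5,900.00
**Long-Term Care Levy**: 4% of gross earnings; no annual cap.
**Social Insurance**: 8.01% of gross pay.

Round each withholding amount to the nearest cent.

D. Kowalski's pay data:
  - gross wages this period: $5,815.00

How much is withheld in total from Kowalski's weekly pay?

$1,075.46

Territorial Income Tax: taxable = $5,815.00
  $240.16 + 12.28% × ($5,815.00 − $4,700.00) = $240.16 + 12.28% × $1,115.00 = $377.08
Long-Term Care Levy: 4% × $5,815.00 = $232.60
Social Insurance: 8.01% × $5,815.00 = $465.78
Total: $377.08 + $232.60 + $465.78 = $1,075.46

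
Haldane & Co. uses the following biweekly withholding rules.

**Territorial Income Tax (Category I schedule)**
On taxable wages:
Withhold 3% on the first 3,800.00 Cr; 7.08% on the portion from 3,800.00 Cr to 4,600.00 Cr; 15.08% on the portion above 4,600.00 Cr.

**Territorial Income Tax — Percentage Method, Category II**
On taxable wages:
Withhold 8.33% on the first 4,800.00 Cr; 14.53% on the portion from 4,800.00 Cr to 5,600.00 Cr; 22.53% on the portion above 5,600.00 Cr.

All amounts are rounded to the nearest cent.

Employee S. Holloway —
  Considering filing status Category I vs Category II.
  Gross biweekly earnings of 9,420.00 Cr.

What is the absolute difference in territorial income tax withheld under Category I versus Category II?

Territorial Income Tax (Category I): taxable = 9,420.00 Cr
  170.64 Cr + 15.08% × (9,420.00 Cr − 4,600.00 Cr) = 170.64 Cr + 15.08% × 4,820.00 Cr = 897.50 Cr
Territorial Income Tax (Category II): taxable = 9,420.00 Cr
  516.08 Cr + 22.53% × (9,420.00 Cr − 5,600.00 Cr) = 516.08 Cr + 22.53% × 3,820.00 Cr = 1,376.73 Cr
Difference: |897.50 Cr − 1,376.73 Cr| = 479.23 Cr (higher under Category II)

479.23 Cr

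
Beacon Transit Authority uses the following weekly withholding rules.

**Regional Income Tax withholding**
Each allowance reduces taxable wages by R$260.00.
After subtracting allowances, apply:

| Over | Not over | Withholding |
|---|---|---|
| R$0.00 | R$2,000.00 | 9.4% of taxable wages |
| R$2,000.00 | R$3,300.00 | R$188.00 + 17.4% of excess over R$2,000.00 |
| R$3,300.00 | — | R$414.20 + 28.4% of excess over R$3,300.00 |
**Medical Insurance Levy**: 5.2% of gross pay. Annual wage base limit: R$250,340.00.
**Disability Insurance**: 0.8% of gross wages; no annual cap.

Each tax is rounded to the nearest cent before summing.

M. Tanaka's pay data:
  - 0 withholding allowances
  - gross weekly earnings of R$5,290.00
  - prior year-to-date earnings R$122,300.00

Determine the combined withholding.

Regional Income Tax: taxable = R$5,290.00
  R$414.20 + 28.4% × (R$5,290.00 − R$3,300.00) = R$414.20 + 28.4% × R$1,990.00 = R$979.36
Medical Insurance Levy: 5.2% × R$5,290.00 = R$275.08
Disability Insurance: 0.8% × R$5,290.00 = R$42.32
Total: R$979.36 + R$275.08 + R$42.32 = R$1,296.76

R$1,296.76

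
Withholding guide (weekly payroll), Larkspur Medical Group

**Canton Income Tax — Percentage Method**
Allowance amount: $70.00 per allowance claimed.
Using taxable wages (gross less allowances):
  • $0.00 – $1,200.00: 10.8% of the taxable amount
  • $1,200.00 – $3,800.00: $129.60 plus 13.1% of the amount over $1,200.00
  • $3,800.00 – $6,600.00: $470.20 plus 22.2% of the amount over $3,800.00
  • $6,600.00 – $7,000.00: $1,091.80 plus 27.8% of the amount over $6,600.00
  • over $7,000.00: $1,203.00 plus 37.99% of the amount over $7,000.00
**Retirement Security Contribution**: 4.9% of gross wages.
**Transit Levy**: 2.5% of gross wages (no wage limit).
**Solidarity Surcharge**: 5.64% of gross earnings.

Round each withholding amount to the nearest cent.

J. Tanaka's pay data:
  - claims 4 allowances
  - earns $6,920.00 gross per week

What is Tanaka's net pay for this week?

Canton Income Tax: taxable = $6,920.00 − 4×$70.00 = $6,640.00
  $1,091.80 + 27.8% × ($6,640.00 − $6,600.00) = $1,091.80 + 27.8% × $40.00 = $1,102.92
Retirement Security Contribution: 4.9% × $6,920.00 = $339.08
Transit Levy: 2.5% × $6,920.00 = $173.00
Solidarity Surcharge: 5.64% × $6,920.00 = $390.29
Total withheld: $1,102.92 + $339.08 + $173.00 + $390.29 = $2,005.29
Net pay: $6,920.00 − $2,005.29 = $4,914.71

$4,914.71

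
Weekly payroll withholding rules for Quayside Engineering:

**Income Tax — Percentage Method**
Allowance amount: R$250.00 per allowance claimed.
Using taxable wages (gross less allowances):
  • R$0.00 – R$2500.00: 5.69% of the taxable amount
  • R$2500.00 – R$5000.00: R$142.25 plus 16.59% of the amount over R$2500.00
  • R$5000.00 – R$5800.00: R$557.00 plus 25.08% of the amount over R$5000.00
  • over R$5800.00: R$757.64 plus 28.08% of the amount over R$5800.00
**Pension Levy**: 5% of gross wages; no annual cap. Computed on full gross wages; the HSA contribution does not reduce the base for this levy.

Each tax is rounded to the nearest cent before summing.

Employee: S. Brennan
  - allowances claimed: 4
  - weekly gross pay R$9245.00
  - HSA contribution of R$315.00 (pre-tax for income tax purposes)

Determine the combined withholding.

R$1817.99

Income Tax: taxable = R$9245.00 − R$315.00 − 4×R$250.00 = R$7930.00
  R$757.64 + 28.08% × (R$7930.00 − R$5800.00) = R$757.64 + 28.08% × R$2130.00 = R$1355.74
Pension Levy: 5% × R$9245.00 = R$462.25
Total: R$1355.74 + R$462.25 = R$1817.99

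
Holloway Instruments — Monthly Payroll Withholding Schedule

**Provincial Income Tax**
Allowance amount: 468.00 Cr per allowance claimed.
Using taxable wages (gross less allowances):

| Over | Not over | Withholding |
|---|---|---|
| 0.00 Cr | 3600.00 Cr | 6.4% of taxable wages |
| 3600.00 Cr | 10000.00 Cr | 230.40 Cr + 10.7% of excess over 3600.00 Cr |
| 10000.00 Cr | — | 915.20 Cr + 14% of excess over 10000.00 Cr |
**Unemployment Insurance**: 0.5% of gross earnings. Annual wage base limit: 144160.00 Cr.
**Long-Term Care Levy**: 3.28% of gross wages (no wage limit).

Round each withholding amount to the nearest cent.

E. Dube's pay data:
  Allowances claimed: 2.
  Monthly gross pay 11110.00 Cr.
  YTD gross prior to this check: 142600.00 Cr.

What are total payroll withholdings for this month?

1311.77 Cr

Provincial Income Tax: taxable = 11110.00 Cr − 2×468.00 Cr = 10174.00 Cr
  915.20 Cr + 14% × (10174.00 Cr − 10000.00 Cr) = 915.20 Cr + 14% × 174.00 Cr = 939.56 Cr
Unemployment Insurance: cap 144160.00 Cr − YTD 142600.00 Cr = 1560.00 Cr subject; 0.5% × 1560.00 Cr = 7.80 Cr
Long-Term Care Levy: 3.28% × 11110.00 Cr = 364.41 Cr
Total: 939.56 Cr + 7.80 Cr + 364.41 Cr = 1311.77 Cr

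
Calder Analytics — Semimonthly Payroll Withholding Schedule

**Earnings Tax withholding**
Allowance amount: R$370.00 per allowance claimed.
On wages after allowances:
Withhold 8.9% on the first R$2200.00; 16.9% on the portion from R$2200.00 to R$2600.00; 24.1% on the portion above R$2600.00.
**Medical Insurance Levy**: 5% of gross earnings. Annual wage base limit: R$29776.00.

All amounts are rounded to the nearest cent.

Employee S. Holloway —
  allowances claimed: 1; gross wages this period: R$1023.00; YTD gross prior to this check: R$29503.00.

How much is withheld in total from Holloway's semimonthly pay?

Earnings Tax: taxable = R$1023.00 − 1×R$370.00 = R$653.00
  8.9% × R$653.00 = R$58.12
Medical Insurance Levy: cap R$29776.00 − YTD R$29503.00 = R$273.00 subject; 5% × R$273.00 = R$13.65
Total: R$58.12 + R$13.65 = R$71.77

R$71.77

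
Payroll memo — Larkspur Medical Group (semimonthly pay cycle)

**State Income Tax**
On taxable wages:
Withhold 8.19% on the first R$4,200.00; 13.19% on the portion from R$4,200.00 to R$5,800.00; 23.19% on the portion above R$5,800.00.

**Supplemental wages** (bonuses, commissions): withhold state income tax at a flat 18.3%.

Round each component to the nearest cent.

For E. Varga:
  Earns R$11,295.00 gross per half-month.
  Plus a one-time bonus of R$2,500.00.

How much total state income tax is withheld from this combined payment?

R$2,286.81

State Income Tax: taxable = R$11,295.00
  R$555.02 + 23.19% × (R$11,295.00 − R$5,800.00) = R$555.02 + 23.19% × R$5,495.00 = R$1,829.31
Supplemental (18.3% flat on bonus): 18.3% × R$2,500.00 = R$457.50
Total state income tax: R$1,829.31 + R$457.50 = R$2,286.81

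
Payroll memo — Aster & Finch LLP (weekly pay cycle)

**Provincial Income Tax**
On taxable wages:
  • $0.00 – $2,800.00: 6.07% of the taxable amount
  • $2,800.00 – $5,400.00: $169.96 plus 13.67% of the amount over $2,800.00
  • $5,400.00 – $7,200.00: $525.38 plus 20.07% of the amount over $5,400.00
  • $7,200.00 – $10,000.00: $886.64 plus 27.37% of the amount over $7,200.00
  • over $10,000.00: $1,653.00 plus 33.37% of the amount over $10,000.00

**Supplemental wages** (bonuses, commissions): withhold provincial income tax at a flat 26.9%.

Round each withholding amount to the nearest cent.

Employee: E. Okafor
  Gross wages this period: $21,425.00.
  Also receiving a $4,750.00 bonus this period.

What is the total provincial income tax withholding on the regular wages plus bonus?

Provincial Income Tax: taxable = $21,425.00
  $1,653.00 + 33.37% × ($21,425.00 − $10,000.00) = $1,653.00 + 33.37% × $11,425.00 = $5,465.52
Supplemental (26.9% flat on bonus): 26.9% × $4,750.00 = $1,277.75
Total provincial income tax: $5,465.52 + $1,277.75 = $6,743.27

$6,743.27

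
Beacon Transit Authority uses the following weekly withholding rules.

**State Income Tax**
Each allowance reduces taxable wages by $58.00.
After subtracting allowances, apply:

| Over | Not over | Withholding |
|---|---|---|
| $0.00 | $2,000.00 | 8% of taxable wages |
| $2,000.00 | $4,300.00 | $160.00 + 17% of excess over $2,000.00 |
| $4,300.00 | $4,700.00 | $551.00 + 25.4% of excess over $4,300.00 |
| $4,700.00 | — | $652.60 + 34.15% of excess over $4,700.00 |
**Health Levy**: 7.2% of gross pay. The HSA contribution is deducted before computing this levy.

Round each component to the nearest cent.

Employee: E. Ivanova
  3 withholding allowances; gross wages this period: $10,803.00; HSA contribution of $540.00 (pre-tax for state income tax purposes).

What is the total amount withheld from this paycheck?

State Income Tax: taxable = $10,803.00 − $540.00 − 3×$58.00 = $10,089.00
  $652.60 + 34.15% × ($10,089.00 − $4,700.00) = $652.60 + 34.15% × $5,389.00 = $2,492.94
Health Levy: 7.2% × $10,263.00 = $738.94
Total: $2,492.94 + $738.94 = $3,231.88

$3,231.88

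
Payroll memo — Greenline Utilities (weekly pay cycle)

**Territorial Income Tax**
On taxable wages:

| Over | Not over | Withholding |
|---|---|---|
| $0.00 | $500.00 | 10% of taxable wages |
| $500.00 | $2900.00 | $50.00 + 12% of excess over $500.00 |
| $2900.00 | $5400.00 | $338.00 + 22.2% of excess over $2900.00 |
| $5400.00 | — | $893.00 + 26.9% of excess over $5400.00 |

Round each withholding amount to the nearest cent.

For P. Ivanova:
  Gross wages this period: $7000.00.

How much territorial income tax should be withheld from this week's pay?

Territorial Income Tax: taxable = $7000.00
  $893.00 + 26.9% × ($7000.00 − $5400.00) = $893.00 + 26.9% × $1600.00 = $1323.40

$1323.40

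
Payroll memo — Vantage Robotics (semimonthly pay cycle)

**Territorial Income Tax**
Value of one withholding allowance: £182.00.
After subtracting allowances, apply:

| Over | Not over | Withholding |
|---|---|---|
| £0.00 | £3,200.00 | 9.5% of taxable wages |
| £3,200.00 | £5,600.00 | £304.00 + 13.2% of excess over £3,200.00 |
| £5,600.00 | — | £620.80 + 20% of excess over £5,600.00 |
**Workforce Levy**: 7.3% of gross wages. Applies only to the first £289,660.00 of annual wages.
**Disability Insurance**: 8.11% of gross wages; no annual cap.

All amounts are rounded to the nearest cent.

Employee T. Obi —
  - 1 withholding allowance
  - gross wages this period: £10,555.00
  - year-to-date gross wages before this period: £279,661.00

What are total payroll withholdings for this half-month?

Territorial Income Tax: taxable = £10,555.00 − 1×£182.00 = £10,373.00
  £620.80 + 20% × (£10,373.00 − £5,600.00) = £620.80 + 20% × £4,773.00 = £1,575.40
Workforce Levy: cap £289,660.00 − YTD £279,661.00 = £9,999.00 subject; 7.3% × £9,999.00 = £729.93
Disability Insurance: 8.11% × £10,555.00 = £856.01
Total: £1,575.40 + £729.93 + £856.01 = £3,161.34

£3,161.34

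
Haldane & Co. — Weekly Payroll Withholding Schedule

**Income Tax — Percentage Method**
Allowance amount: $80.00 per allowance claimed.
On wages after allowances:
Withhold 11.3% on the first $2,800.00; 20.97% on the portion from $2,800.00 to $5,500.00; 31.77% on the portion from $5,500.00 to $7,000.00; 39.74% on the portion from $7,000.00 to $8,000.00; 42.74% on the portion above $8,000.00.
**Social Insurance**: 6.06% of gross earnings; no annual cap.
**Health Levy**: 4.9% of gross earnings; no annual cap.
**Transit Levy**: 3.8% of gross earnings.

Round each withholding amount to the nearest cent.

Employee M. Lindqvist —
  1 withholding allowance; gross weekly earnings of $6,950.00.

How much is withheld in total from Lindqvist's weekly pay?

Income Tax: taxable = $6,950.00 − 1×$80.00 = $6,870.00
  $882.59 + 31.77% × ($6,870.00 − $5,500.00) = $882.59 + 31.77% × $1,370.00 = $1,317.84
Social Insurance: 6.06% × $6,950.00 = $421.17
Health Levy: 4.9% × $6,950.00 = $340.55
Transit Levy: 3.8% × $6,950.00 = $264.10
Total: $1,317.84 + $421.17 + $340.55 + $264.10 = $2,343.66

$2,343.66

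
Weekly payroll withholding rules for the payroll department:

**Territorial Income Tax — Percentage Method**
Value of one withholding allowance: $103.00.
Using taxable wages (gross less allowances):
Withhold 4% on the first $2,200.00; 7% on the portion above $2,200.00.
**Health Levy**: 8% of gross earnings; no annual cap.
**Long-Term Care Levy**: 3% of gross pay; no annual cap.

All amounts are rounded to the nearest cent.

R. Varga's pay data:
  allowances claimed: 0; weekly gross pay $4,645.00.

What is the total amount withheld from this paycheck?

$770.10

Territorial Income Tax: taxable = $4,645.00
  $88.00 + 7% × ($4,645.00 − $2,200.00) = $88.00 + 7% × $2,445.00 = $259.15
Health Levy: 8% × $4,645.00 = $371.60
Long-Term Care Levy: 3% × $4,645.00 = $139.35
Total: $259.15 + $371.60 + $139.35 = $770.10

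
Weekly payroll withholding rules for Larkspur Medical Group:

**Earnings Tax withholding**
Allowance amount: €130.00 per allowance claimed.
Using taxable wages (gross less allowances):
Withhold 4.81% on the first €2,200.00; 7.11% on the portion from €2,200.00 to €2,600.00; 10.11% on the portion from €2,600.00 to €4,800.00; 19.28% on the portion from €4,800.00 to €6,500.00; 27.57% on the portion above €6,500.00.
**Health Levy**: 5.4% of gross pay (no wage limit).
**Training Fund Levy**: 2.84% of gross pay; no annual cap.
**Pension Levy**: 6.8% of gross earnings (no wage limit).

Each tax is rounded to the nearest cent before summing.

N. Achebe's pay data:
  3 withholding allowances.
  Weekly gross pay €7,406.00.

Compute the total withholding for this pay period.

€1,940.56

Earnings Tax: taxable = €7,406.00 − 3×€130.00 = €7,016.00
  €684.44 + 27.57% × (€7,016.00 − €6,500.00) = €684.44 + 27.57% × €516.00 = €826.70
Health Levy: 5.4% × €7,406.00 = €399.92
Training Fund Levy: 2.84% × €7,406.00 = €210.33
Pension Levy: 6.8% × €7,406.00 = €503.61
Total: €826.70 + €399.92 + €210.33 + €503.61 = €1,940.56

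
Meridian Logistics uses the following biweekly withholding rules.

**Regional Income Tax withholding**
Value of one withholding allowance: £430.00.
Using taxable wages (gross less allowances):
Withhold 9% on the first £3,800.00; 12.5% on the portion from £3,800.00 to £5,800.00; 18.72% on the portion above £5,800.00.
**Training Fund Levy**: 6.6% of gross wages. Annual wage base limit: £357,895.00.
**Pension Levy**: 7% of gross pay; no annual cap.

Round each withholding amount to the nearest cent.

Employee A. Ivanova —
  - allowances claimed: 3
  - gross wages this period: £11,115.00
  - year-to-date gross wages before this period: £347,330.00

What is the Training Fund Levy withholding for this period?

£697.29

Training Fund Levy: cap £357,895.00 − YTD £347,330.00 = £10,565.00 subject; 6.6% × £10,565.00 = £697.29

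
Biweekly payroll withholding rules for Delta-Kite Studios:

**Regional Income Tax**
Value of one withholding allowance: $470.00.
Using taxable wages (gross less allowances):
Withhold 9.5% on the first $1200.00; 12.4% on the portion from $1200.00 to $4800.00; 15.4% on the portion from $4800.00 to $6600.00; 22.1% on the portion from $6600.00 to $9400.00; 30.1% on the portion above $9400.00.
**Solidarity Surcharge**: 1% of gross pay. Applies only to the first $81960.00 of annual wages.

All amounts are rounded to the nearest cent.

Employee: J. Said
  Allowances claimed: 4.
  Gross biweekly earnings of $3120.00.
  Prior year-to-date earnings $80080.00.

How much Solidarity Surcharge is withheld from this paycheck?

Solidarity Surcharge: cap $81960.00 − YTD $80080.00 = $1880.00 subject; 1% × $1880.00 = $18.80

$18.80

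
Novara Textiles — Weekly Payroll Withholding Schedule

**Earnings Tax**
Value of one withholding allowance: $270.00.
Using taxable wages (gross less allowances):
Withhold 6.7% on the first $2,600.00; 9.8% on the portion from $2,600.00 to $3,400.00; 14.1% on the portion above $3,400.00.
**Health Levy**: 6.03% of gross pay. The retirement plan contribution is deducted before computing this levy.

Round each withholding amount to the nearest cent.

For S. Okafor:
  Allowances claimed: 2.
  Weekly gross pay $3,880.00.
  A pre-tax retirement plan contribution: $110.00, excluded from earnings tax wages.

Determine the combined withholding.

$463.27

Earnings Tax: taxable = $3,880.00 − $110.00 − 2×$270.00 = $3,230.00
  $174.20 + 9.8% × ($3,230.00 − $2,600.00) = $174.20 + 9.8% × $630.00 = $235.94
Health Levy: 6.03% × $3,770.00 = $227.33
Total: $235.94 + $227.33 = $463.27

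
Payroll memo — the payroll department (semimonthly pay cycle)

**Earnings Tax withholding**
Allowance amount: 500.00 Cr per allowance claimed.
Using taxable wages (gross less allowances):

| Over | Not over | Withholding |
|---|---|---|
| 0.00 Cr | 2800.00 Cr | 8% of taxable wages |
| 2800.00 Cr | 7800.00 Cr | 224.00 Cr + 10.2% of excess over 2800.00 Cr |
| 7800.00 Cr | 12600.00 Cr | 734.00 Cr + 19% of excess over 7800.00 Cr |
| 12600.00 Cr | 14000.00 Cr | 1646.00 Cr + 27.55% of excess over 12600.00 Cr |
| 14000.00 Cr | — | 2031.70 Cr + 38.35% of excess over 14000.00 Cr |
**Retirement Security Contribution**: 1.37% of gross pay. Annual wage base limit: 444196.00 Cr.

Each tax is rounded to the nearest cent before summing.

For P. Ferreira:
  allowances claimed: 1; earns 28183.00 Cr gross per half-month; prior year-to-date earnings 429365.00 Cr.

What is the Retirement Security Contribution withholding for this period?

Retirement Security Contribution: cap 444196.00 Cr − YTD 429365.00 Cr = 14831.00 Cr subject; 1.37% × 14831.00 Cr = 203.18 Cr

203.18 Cr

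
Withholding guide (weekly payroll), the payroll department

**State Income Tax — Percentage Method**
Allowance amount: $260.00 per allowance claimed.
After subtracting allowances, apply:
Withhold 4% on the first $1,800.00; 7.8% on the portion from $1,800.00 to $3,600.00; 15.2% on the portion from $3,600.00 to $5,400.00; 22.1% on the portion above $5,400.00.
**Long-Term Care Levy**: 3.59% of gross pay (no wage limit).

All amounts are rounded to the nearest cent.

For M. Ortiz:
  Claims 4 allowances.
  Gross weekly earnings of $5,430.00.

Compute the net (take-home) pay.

State Income Tax: taxable = $5,430.00 − 4×$260.00 = $4,390.00
  $212.40 + 15.2% × ($4,390.00 − $3,600.00) = $212.40 + 15.2% × $790.00 = $332.48
Long-Term Care Levy: 3.59% × $5,430.00 = $194.94
Total withheld: $332.48 + $194.94 = $527.42
Net pay: $5,430.00 − $527.42 = $4,902.58

$4,902.58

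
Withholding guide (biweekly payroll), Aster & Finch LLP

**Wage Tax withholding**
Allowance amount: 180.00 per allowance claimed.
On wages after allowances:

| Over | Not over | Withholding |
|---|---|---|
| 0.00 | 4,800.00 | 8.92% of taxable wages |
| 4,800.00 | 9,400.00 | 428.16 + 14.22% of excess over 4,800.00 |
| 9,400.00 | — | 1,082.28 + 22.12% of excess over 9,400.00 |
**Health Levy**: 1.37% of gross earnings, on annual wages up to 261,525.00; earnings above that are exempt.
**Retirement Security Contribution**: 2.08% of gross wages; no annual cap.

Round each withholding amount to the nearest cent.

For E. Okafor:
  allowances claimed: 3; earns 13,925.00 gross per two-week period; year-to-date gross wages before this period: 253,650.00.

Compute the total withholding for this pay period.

Wage Tax: taxable = 13,925.00 − 3×180.00 = 13,385.00
  1,082.28 + 22.12% × (13,385.00 − 9,400.00) = 1,082.28 + 22.12% × 3,985.00 = 1,963.76
Health Levy: cap 261,525.00 − YTD 253,650.00 = 7,875.00 subject; 1.37% × 7,875.00 = 107.89
Retirement Security Contribution: 2.08% × 13,925.00 = 289.64
Total: 1,963.76 + 107.89 + 289.64 = 2,361.29

2,361.29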